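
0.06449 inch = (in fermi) 1.638e+12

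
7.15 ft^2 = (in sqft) 7.15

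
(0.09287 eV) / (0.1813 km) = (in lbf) 1.845e-23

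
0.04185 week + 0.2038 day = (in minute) 715.3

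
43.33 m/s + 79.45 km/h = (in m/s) 65.4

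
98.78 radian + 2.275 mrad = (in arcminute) 3.396e+05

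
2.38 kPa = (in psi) 0.3452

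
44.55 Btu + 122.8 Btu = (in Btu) 167.3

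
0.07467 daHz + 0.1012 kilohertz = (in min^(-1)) 6117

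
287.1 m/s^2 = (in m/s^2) 287.1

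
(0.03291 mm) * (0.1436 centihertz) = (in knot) 9.186e-08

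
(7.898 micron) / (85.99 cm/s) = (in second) 9.185e-06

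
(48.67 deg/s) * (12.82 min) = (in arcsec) 1.348e+08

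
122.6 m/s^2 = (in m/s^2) 122.6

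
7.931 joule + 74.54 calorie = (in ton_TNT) 7.644e-08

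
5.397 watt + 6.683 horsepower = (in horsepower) 6.69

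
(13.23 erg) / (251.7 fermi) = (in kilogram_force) 5.36e+05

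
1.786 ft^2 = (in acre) 4.1e-05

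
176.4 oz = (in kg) 5.001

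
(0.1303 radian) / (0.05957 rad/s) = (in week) 3.617e-06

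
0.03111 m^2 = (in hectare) 3.111e-06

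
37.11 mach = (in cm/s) 1.264e+06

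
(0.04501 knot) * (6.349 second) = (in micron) 1.47e+05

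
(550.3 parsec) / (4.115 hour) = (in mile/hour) 2.564e+15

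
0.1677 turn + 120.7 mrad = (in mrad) 1174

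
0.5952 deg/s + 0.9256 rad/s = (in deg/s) 53.63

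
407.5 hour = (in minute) 2.445e+04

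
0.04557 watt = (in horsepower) 6.111e-05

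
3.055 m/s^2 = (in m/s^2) 3.055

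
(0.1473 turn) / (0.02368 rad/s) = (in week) 6.462e-05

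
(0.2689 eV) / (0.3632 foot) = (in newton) 3.892e-19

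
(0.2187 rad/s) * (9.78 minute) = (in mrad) 1.283e+05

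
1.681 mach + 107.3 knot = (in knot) 1220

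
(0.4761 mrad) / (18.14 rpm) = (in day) 2.901e-09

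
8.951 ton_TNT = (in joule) 3.745e+10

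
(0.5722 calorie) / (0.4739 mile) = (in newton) 0.003139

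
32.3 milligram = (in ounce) 0.001139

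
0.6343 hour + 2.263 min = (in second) 2419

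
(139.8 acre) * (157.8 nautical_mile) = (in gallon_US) 4.368e+13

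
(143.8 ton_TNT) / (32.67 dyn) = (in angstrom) 1.842e+25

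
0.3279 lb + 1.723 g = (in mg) 1.505e+05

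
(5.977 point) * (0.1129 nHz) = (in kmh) 8.57e-13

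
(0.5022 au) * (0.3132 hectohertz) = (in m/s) 2.353e+12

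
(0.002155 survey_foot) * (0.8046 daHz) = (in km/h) 0.01903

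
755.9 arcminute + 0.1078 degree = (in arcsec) 4.574e+04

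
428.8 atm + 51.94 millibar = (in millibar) 4.345e+05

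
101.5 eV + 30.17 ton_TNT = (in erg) 1.262e+18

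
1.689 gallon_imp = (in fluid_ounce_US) 259.6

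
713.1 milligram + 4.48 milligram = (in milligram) 717.6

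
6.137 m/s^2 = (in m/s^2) 6.137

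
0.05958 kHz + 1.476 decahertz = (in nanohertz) 7.434e+10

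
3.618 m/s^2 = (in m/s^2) 3.618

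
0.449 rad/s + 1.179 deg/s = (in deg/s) 26.9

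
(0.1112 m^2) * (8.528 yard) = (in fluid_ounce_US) 2.932e+04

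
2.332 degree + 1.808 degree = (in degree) 4.14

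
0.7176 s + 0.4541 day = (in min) 653.9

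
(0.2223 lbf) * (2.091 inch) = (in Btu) 4.978e-05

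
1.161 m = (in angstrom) 1.161e+10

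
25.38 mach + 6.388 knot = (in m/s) 8645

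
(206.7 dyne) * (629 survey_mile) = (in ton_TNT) 5.001e-07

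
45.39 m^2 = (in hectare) 0.004539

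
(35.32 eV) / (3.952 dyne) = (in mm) 1.432e-10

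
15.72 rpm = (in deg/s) 94.32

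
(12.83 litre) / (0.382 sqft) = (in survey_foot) 1.186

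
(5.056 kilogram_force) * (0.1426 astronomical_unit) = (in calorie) 2.528e+11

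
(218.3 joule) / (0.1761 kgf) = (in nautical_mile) 0.06825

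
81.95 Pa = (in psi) 0.01189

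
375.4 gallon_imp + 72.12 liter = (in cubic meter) 1.779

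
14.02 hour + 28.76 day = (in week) 4.192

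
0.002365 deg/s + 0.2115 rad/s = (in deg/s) 12.12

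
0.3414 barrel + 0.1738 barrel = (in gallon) 21.64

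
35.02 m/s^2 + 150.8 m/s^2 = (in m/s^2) 185.8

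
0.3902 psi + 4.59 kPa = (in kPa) 7.28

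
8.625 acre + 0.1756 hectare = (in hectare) 3.666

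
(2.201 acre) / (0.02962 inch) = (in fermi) 1.184e+22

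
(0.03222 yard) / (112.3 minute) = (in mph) 9.781e-06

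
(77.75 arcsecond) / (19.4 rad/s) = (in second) 1.943e-05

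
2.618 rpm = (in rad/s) 0.2742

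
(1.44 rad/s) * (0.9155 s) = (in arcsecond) 2.719e+05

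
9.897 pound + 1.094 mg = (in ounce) 158.4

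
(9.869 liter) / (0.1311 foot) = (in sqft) 2.658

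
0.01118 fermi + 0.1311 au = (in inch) 7.721e+11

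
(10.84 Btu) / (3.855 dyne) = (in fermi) 2.967e+23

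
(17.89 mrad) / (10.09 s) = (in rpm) 0.01693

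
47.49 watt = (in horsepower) 0.06369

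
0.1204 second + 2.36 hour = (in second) 8496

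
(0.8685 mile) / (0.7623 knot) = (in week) 0.005893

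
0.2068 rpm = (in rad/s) 0.02166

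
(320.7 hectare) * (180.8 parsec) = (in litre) 1.789e+28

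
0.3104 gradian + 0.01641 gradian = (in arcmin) 17.65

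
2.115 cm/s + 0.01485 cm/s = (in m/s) 0.0213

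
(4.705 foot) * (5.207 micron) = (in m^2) 7.467e-06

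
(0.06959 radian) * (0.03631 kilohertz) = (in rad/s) 2.527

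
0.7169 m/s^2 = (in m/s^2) 0.7169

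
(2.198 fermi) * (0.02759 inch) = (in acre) 3.806e-22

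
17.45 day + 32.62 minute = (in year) 0.04787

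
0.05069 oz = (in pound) 0.003168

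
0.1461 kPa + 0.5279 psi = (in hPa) 37.86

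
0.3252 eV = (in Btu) 4.938e-23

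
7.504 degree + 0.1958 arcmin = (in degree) 7.507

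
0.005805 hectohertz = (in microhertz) 5.805e+05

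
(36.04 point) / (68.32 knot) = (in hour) 1.005e-07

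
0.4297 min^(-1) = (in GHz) 7.162e-12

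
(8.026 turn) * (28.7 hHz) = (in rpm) 1.382e+06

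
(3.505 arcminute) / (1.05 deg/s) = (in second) 0.05563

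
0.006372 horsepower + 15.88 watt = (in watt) 20.63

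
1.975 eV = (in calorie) 7.563e-20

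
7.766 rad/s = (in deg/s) 445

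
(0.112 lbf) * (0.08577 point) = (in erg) 150.7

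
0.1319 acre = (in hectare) 0.05338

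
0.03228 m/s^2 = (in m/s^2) 0.03228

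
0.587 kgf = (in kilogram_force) 0.587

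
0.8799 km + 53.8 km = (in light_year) 5.78e-12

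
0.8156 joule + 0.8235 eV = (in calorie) 0.1949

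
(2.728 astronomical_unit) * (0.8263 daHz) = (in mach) 9.904e+09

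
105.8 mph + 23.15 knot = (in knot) 115.1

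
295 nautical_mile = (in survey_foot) 1.792e+06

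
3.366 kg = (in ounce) 118.7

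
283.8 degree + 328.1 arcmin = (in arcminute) 1.736e+04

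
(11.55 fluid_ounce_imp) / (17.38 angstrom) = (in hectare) 18.88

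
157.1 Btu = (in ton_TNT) 3.962e-05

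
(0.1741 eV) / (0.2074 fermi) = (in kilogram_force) 1.371e-05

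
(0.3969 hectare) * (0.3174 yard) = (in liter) 1.152e+06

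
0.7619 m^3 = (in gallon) 201.3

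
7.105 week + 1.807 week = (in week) 8.912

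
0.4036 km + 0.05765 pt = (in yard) 441.4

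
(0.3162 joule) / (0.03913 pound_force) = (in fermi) 1.817e+15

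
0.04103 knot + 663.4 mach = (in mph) 5.053e+05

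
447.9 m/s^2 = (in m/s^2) 447.9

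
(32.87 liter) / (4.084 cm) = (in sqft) 8.663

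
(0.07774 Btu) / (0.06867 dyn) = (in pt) 3.386e+11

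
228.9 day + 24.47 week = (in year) 1.096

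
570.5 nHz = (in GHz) 5.705e-16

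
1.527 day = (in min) 2199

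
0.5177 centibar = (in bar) 0.005177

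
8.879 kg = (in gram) 8879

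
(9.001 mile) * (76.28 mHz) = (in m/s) 1105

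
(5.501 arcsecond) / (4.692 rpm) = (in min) 9.046e-07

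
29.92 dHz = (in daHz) 0.2992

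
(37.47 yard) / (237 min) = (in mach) 7.076e-06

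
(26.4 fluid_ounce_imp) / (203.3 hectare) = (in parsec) 1.196e-26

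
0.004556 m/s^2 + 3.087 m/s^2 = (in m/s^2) 3.092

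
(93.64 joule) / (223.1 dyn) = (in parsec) 1.36e-12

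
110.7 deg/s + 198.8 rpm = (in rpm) 217.3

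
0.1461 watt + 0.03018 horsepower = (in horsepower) 0.03038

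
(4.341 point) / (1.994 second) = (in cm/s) 0.0768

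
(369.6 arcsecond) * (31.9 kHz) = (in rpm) 545.8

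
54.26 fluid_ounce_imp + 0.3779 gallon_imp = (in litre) 3.26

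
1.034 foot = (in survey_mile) 0.0001958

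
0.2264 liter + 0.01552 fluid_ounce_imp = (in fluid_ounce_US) 7.67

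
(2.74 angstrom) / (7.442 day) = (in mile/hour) 9.532e-16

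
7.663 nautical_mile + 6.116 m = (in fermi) 1.42e+19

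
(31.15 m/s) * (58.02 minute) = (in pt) 3.074e+08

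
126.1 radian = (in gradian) 8028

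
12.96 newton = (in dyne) 1.296e+06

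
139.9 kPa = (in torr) 1049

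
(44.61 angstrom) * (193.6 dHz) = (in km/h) 3.109e-07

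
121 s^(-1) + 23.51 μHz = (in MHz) 0.000121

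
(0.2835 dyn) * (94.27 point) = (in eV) 5.885e+11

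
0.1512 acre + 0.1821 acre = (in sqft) 1.452e+04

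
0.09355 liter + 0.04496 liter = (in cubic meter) 0.0001385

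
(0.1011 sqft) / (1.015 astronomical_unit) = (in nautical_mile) 3.34e-17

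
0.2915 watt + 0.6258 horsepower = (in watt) 467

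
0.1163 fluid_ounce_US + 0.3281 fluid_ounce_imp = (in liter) 0.01276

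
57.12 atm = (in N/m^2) 5.788e+06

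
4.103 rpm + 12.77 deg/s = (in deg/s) 37.39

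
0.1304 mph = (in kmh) 0.2099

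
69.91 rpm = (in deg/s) 419.5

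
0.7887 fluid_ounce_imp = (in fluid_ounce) 0.7578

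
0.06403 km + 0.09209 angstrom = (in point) 1.815e+05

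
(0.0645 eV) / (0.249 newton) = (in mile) 2.579e-23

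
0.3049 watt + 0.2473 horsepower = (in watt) 184.7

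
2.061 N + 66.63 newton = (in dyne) 6.869e+06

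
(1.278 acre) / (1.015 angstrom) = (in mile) 3.166e+10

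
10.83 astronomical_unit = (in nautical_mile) 8.748e+08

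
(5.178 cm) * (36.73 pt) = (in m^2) 0.0006709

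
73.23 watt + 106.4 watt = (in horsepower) 0.2409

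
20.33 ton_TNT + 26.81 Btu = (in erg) 8.506e+17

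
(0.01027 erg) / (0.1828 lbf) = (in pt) 3.58e-06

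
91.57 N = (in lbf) 20.59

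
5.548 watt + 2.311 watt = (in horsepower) 0.01054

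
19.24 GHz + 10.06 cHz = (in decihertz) 1.924e+11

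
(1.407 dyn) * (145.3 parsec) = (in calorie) 1.508e+13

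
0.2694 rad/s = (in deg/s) 15.44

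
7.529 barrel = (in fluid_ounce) 4.048e+04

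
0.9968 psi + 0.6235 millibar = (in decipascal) 6.935e+04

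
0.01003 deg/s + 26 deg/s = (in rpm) 4.335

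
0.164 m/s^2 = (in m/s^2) 0.164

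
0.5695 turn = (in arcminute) 1.23e+04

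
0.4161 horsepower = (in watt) 310.3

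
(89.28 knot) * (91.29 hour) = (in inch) 5.943e+08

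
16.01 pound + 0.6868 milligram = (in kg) 7.262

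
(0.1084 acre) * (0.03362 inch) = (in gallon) 98.96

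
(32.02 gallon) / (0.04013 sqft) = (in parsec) 1.054e-15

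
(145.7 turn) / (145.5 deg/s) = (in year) 1.143e-05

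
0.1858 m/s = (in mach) 0.0005457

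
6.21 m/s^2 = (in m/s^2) 6.21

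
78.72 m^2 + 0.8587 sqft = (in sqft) 848.2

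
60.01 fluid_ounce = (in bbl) 0.01116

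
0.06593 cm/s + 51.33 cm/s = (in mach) 0.001509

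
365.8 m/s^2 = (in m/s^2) 365.8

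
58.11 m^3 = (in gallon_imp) 1.278e+04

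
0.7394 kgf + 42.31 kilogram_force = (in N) 422.2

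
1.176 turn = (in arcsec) 1.524e+06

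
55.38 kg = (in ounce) 1953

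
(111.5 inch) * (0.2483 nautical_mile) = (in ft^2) 1.402e+04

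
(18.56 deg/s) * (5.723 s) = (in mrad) 1854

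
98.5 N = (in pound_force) 22.14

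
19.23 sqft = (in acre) 0.0004415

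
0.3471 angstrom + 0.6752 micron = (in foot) 2.215e-06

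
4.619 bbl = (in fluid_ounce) 2.483e+04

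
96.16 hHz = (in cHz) 9.616e+05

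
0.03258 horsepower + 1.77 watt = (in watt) 26.06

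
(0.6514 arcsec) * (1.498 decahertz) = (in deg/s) 0.002711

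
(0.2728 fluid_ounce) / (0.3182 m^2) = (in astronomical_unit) 1.695e-16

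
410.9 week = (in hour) 6.903e+04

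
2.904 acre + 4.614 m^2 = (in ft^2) 1.265e+05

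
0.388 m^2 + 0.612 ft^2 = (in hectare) 4.449e-05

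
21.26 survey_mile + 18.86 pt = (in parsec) 1.109e-12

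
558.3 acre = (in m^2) 2.259e+06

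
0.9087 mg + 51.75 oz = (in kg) 1.467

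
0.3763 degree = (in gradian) 0.4181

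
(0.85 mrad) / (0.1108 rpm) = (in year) 2.323e-09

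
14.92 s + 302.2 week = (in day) 2115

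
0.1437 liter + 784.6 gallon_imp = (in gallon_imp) 784.6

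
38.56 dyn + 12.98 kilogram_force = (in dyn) 1.273e+07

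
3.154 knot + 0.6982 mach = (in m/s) 239.4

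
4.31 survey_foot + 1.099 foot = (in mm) 1649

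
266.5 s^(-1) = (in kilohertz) 0.2665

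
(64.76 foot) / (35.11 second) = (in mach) 0.001651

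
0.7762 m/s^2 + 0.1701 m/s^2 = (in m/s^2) 0.9463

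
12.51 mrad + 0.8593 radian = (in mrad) 871.8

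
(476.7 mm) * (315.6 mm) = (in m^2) 0.1504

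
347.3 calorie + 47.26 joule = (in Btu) 1.422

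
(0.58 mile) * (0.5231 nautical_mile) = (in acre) 223.5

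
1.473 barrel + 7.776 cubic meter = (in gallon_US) 2116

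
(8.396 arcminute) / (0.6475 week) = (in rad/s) 6.237e-09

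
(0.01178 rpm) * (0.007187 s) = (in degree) 0.000508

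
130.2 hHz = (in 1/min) 7.812e+05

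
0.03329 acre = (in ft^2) 1450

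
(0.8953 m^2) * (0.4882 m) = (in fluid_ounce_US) 1.478e+04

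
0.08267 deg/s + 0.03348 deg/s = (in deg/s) 0.1162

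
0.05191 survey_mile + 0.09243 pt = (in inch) 3289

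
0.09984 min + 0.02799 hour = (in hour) 0.02965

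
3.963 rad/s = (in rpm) 37.84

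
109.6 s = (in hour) 0.03044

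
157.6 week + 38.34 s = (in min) 1.589e+06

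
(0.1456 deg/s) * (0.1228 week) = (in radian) 188.7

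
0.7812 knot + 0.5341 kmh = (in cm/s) 55.02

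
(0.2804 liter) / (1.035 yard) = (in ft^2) 0.003189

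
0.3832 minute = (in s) 22.99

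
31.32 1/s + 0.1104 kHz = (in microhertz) 1.417e+08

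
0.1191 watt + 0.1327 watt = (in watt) 0.2518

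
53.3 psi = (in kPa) 367.5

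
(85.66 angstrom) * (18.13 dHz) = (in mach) 4.561e-11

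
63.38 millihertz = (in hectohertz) 0.0006338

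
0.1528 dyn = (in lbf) 3.435e-07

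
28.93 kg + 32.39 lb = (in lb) 96.17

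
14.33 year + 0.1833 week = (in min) 7.534e+06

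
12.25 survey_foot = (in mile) 0.00232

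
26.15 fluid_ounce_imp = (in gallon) 0.1963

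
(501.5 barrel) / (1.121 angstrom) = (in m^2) 7.113e+11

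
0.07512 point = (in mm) 0.0265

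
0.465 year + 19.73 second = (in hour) 4073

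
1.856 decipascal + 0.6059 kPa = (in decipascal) 6061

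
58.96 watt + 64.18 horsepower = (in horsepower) 64.26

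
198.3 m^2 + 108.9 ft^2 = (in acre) 0.0515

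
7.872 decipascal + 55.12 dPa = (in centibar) 0.006299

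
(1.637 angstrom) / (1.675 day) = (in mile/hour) 2.53e-15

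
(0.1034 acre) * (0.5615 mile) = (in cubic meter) 3.781e+05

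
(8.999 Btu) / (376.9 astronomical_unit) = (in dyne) 1.684e-05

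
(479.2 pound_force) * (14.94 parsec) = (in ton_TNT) 2.349e+11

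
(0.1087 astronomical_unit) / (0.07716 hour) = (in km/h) 2.107e+08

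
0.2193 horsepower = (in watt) 163.5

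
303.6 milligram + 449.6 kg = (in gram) 4.496e+05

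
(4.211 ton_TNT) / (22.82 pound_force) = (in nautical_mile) 9.372e+04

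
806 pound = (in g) 3.656e+05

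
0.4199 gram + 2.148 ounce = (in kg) 0.06131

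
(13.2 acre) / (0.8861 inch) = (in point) 6.728e+09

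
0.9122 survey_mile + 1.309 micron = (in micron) 1.468e+09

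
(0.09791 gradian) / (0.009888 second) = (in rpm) 1.485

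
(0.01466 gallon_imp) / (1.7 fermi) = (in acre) 9.687e+06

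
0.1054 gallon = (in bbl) 0.00251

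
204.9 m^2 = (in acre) 0.05063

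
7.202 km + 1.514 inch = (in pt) 2.042e+07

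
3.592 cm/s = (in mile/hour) 0.08035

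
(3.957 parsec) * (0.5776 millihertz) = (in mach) 2.071e+11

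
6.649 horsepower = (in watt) 4958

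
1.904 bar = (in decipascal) 1.904e+06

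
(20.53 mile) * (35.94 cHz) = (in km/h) 4.275e+04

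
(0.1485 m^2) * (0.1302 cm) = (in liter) 0.1933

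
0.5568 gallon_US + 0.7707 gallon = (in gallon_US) 1.328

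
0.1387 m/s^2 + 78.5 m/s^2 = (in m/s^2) 78.64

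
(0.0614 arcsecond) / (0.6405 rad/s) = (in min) 7.746e-09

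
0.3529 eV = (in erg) 5.654e-13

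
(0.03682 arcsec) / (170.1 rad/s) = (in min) 1.749e-11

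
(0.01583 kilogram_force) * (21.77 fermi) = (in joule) 3.38e-15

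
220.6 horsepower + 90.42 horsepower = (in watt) 2.319e+05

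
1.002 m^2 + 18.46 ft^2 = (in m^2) 2.717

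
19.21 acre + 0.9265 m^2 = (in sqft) 8.368e+05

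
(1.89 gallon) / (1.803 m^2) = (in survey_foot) 0.01302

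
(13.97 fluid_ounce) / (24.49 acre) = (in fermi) 4.169e+06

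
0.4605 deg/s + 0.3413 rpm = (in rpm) 0.418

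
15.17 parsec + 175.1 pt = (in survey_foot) 1.536e+18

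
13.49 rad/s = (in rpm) 128.8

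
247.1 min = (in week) 0.02451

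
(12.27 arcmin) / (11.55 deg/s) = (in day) 2.049e-07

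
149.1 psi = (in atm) 10.15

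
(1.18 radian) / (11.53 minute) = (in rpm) 0.01629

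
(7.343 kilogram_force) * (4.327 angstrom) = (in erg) 0.3116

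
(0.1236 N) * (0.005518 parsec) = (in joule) 2.105e+13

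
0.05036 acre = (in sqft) 2194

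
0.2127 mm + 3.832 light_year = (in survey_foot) 1.189e+17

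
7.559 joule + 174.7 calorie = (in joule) 738.5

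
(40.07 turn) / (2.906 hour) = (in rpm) 0.2298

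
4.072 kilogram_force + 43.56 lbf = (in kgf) 23.83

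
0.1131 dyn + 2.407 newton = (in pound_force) 0.5411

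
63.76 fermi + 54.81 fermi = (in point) 3.361e-10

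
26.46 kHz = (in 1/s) 2.646e+04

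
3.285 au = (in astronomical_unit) 3.285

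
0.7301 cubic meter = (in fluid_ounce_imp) 2.57e+04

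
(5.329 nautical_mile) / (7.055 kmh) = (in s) 5036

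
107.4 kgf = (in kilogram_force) 107.4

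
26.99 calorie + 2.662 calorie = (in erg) 1.241e+09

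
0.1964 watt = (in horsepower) 0.0002634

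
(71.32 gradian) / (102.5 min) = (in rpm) 0.00174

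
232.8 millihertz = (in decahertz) 0.02328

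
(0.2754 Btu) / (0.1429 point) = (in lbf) 1.296e+06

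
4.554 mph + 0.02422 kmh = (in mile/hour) 4.569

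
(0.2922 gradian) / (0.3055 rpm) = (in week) 2.372e-07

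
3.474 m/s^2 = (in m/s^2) 3.474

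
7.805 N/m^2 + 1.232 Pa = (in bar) 9.037e-05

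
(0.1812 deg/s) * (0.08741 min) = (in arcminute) 57.02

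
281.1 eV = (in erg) 4.504e-10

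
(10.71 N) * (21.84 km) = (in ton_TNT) 5.59e-05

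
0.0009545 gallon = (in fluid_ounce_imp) 0.1272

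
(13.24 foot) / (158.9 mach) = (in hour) 2.072e-08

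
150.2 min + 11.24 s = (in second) 9023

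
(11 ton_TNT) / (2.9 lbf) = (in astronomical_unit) 0.02385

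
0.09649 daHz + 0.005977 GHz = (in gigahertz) 0.005977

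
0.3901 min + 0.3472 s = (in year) 7.532e-07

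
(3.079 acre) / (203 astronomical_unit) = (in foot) 1.346e-09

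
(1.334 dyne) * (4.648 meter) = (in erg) 620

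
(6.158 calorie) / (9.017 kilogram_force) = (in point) 825.9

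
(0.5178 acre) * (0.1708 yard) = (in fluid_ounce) 1.107e+07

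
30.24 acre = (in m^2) 1.224e+05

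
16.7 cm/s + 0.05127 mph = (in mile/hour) 0.4248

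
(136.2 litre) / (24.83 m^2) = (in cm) 0.5485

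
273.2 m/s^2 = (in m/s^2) 273.2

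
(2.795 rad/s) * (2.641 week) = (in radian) 4.464e+06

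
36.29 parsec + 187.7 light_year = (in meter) 2.896e+18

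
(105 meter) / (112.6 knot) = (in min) 0.03021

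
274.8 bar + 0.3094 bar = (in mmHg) 2.063e+05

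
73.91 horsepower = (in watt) 5.511e+04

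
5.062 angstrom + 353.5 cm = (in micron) 3.535e+06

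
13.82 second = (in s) 13.82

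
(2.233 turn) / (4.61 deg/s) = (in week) 0.0002883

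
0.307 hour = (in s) 1105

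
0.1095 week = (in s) 6.623e+04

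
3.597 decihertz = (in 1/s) 0.3597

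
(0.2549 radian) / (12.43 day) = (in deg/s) 1.36e-05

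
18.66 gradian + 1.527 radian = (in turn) 0.2897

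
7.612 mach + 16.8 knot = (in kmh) 9362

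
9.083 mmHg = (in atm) 0.01195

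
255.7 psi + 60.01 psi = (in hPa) 2.177e+04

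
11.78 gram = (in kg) 0.01178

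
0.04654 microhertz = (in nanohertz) 46.54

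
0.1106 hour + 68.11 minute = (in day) 0.05191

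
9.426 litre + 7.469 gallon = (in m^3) 0.0377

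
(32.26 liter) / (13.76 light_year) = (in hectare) 2.478e-23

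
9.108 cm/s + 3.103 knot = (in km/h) 6.075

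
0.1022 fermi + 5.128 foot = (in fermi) 1.563e+15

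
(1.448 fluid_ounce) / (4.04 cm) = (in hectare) 1.06e-07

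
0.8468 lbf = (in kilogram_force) 0.3841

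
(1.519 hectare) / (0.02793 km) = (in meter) 543.9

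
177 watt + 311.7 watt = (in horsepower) 0.6554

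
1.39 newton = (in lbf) 0.3125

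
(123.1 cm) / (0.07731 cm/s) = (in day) 0.01843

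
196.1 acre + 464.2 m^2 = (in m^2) 7.941e+05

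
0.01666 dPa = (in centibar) 1.666e-06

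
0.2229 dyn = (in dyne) 0.2229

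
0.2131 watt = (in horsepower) 0.0002858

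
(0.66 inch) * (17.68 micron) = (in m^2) 2.964e-07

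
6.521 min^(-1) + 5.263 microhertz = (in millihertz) 108.7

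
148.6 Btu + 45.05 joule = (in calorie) 3.748e+04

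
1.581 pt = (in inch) 0.02196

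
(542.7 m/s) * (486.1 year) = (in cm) 8.319e+14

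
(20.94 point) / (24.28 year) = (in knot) 1.875e-11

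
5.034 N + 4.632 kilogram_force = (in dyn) 5.046e+06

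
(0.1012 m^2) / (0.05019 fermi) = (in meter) 2.016e+15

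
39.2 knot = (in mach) 0.05923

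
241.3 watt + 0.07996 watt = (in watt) 241.4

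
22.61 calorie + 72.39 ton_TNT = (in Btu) 2.871e+08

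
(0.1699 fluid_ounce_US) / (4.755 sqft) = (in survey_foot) 3.732e-05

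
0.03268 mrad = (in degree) 0.001872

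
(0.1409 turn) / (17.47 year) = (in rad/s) 1.607e-09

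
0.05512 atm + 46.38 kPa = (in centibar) 51.97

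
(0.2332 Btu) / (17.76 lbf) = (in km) 0.003114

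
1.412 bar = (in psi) 20.48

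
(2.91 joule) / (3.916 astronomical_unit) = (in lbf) 1.117e-12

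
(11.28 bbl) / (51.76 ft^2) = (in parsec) 1.209e-17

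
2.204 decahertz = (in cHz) 2204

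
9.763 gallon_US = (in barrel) 0.2325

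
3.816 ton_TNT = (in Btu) 1.513e+07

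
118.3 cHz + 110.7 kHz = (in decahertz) 1.107e+04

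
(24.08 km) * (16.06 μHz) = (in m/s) 0.3867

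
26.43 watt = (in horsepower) 0.03544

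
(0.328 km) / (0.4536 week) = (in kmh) 0.004304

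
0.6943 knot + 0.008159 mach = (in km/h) 11.29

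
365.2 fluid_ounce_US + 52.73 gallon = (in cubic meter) 0.2104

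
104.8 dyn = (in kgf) 0.0001069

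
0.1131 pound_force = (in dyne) 5.031e+04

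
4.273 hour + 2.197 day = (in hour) 57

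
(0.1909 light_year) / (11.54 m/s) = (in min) 2.608e+12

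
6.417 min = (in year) 1.221e-05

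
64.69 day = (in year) 0.1772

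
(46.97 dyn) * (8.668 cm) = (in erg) 407.1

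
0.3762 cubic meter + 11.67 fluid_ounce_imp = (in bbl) 2.368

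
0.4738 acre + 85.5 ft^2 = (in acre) 0.4758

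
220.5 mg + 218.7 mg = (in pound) 0.0009683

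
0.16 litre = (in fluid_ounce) 5.41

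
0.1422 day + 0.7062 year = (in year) 0.7066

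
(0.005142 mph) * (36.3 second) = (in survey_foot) 0.2738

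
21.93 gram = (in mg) 2.193e+04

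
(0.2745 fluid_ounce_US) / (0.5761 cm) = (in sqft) 0.01517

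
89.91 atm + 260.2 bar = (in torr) 2.635e+05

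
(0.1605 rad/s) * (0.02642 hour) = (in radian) 15.27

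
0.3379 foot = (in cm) 10.3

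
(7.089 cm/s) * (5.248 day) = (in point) 9.112e+07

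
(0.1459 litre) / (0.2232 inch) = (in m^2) 0.02574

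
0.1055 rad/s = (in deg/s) 6.045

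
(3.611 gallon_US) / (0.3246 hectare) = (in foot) 1.382e-05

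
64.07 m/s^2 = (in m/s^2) 64.07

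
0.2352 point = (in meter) 8.297e-05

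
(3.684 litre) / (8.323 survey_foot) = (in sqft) 0.01563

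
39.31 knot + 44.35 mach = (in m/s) 1.512e+04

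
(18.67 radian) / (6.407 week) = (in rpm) 4.601e-05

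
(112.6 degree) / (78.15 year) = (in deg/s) 4.569e-08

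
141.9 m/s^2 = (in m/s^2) 141.9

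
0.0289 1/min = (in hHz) 4.817e-06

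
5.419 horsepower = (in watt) 4041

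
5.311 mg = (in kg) 5.311e-06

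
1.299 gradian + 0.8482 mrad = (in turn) 0.003382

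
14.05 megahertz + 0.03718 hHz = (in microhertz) 1.405e+13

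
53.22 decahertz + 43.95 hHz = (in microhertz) 4.927e+09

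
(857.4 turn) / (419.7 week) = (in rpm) 0.0002027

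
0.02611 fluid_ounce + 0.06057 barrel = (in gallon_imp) 2.118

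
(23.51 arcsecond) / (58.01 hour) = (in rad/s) 5.458e-10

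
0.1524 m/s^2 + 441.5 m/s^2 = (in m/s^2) 441.7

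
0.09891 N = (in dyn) 9891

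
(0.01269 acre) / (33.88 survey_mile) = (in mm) 0.9419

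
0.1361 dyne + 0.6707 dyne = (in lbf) 1.814e-06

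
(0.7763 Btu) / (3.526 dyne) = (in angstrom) 2.323e+17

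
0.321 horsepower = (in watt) 239.4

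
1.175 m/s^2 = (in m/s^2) 1.175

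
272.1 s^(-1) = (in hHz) 2.721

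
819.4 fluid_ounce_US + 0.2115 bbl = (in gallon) 15.28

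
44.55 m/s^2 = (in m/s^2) 44.55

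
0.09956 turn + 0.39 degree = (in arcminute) 2174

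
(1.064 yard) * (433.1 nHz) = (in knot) 8.191e-07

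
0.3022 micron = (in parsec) 9.794e-24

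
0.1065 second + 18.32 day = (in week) 2.617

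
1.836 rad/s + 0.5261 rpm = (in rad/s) 1.891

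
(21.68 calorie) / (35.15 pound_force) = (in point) 1645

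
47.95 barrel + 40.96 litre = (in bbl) 48.21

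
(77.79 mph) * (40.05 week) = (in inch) 3.316e+10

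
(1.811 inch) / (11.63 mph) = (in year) 2.806e-10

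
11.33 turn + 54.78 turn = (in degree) 2.38e+04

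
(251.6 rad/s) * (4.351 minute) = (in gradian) 4.181e+06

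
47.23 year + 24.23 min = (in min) 2.482e+07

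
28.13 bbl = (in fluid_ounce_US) 1.512e+05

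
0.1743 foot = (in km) 5.313e-05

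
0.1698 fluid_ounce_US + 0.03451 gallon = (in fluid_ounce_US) 4.587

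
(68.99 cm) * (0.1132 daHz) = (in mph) 1.747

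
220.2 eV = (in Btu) 3.344e-20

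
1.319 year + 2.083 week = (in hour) 1.19e+04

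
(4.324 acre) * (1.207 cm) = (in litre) 2.112e+05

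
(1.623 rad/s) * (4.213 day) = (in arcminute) 2.031e+09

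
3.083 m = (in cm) 308.3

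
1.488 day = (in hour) 35.71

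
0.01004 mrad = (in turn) 1.598e-06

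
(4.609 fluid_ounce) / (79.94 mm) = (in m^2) 0.001705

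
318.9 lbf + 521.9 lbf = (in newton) 3740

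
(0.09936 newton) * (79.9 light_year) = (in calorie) 1.795e+16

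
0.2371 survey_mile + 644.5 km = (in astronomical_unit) 4.311e-06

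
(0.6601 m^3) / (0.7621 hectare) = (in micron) 86.62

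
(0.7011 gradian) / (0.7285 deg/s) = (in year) 2.747e-08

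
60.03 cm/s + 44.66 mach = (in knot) 2.956e+04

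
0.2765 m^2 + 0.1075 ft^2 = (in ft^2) 3.084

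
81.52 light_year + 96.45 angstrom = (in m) 7.712e+17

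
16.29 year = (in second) 5.137e+08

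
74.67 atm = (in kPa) 7566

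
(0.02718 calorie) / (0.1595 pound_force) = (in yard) 0.1753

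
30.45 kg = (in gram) 3.045e+04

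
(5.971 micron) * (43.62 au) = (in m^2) 3.896e+07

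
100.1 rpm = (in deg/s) 600.6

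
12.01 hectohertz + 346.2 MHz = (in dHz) 3.462e+09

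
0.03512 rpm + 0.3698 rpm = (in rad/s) 0.0424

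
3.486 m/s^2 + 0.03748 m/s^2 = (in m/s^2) 3.523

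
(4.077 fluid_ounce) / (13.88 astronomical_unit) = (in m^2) 5.807e-17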